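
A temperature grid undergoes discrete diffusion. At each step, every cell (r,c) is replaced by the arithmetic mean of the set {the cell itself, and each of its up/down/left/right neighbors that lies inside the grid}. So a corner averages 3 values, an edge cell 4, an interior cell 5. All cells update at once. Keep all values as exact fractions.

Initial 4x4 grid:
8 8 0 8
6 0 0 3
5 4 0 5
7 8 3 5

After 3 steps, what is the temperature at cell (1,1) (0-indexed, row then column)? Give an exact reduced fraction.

Answer: 24359/6000

Derivation:
Step 1: cell (1,1) = 18/5
Step 2: cell (1,1) = 327/100
Step 3: cell (1,1) = 24359/6000
Full grid after step 3:
  11081/2160 3697/900 3287/900 7081/2160
  34211/7200 24359/6000 17839/6000 23731/7200
  36619/7200 24061/6000 20741/6000 23339/7200
  11419/2160 17027/3600 13987/3600 8219/2160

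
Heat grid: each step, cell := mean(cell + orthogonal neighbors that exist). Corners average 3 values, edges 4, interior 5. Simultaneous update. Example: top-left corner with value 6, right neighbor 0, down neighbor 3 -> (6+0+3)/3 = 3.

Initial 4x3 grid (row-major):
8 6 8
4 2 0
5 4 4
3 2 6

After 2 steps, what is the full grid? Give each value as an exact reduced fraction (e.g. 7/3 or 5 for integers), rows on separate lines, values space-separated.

After step 1:
  6 6 14/3
  19/4 16/5 7/2
  4 17/5 7/2
  10/3 15/4 4
After step 2:
  67/12 149/30 85/18
  359/80 417/100 223/60
  929/240 357/100 18/5
  133/36 869/240 15/4

Answer: 67/12 149/30 85/18
359/80 417/100 223/60
929/240 357/100 18/5
133/36 869/240 15/4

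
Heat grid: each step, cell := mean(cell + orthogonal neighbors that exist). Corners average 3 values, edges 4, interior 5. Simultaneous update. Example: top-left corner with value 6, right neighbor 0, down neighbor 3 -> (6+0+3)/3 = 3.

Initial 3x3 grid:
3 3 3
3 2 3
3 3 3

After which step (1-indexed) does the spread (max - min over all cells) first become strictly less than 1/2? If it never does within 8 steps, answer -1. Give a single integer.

Step 1: max=3, min=11/4, spread=1/4
  -> spread < 1/2 first at step 1
Step 2: max=231/80, min=69/25, spread=51/400
Step 3: max=1033/360, min=13577/4800, spread=589/14400
Step 4: max=822919/288000, min=85057/30000, spread=31859/1440000
Step 5: max=5135279/1800000, min=49148393/17280000, spread=751427/86400000
Step 6: max=2955336871/1036800000, min=307365313/108000000, spread=23149331/5184000000
Step 7: max=18465068111/6480000000, min=177141345737/62208000000, spread=616540643/311040000000
Step 8: max=10633507991239/3732480000000, min=1107287546017/388800000000, spread=17737747379/18662400000000

Answer: 1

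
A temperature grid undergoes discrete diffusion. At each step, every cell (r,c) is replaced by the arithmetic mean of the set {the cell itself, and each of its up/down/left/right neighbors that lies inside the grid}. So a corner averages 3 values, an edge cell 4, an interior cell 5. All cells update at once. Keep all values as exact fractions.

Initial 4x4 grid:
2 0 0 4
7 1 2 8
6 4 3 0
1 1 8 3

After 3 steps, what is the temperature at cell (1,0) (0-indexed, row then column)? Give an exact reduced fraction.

Step 1: cell (1,0) = 4
Step 2: cell (1,0) = 143/40
Step 3: cell (1,0) = 1237/400
Full grid after step 3:
  1961/720 5717/2400 403/160 697/240
  1237/400 5799/2000 5789/2000 383/120
  12701/3600 3881/1200 19951/6000 6253/1800
  1487/432 24847/7200 24727/7200 7729/2160

Answer: 1237/400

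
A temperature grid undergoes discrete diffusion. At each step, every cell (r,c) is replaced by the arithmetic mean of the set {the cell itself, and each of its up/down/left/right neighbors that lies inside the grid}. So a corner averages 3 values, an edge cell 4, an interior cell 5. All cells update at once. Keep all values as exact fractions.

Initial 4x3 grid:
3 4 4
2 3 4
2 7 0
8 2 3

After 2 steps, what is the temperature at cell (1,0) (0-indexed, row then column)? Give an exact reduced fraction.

Step 1: cell (1,0) = 5/2
Step 2: cell (1,0) = 57/16
Full grid after step 2:
  3 29/8 41/12
  57/16 311/100 57/16
  281/80 401/100 643/240
  55/12 101/30 61/18

Answer: 57/16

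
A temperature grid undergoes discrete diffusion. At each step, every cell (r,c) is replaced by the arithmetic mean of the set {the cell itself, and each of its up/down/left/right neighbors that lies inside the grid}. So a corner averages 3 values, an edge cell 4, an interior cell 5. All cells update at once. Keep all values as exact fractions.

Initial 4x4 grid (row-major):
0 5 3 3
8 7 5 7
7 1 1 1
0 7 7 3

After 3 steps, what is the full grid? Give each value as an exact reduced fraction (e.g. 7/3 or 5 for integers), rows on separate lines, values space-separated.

After step 1:
  13/3 15/4 4 13/3
  11/2 26/5 23/5 4
  4 23/5 3 3
  14/3 15/4 9/2 11/3
After step 2:
  163/36 1037/240 1001/240 37/9
  571/120 473/100 104/25 239/60
  563/120 411/100 197/50 41/12
  149/36 1051/240 179/48 67/18
After step 3:
  9797/2160 31949/7200 30173/7200 8831/2160
  16837/3600 5299/1200 25181/6000 1763/450
  15929/3600 26221/6000 23227/6000 3389/900
  9511/2160 29443/7200 28387/7200 1565/432

Answer: 9797/2160 31949/7200 30173/7200 8831/2160
16837/3600 5299/1200 25181/6000 1763/450
15929/3600 26221/6000 23227/6000 3389/900
9511/2160 29443/7200 28387/7200 1565/432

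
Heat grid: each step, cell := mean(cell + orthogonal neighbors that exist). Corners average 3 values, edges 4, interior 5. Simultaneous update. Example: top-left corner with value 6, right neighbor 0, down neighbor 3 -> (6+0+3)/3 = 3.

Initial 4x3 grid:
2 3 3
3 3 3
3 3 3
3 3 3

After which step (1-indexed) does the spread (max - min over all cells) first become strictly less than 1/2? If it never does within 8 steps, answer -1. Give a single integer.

Step 1: max=3, min=8/3, spread=1/3
  -> spread < 1/2 first at step 1
Step 2: max=3, min=49/18, spread=5/18
Step 3: max=3, min=607/216, spread=41/216
Step 4: max=3, min=73543/25920, spread=4217/25920
Step 5: max=21521/7200, min=4456451/1555200, spread=38417/311040
Step 6: max=429403/144000, min=268735789/93312000, spread=1903471/18662400
Step 7: max=12844241/4320000, min=16195170911/5598720000, spread=18038617/223948800
Step 8: max=1153473241/388800000, min=974501417149/335923200000, spread=883978523/13436928000

Answer: 1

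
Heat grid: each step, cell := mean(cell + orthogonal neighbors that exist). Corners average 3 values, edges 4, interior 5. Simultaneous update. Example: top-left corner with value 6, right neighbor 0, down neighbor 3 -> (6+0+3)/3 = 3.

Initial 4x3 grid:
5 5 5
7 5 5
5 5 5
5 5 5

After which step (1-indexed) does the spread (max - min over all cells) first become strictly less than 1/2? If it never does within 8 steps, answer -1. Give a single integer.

Answer: 3

Derivation:
Step 1: max=17/3, min=5, spread=2/3
Step 2: max=331/60, min=5, spread=31/60
Step 3: max=2911/540, min=5, spread=211/540
  -> spread < 1/2 first at step 3
Step 4: max=286897/54000, min=4547/900, spread=14077/54000
Step 5: max=2570407/486000, min=273683/54000, spread=5363/24300
Step 6: max=76640809/14580000, min=152869/30000, spread=93859/583200
Step 7: max=4584274481/874800000, min=248336467/48600000, spread=4568723/34992000
Step 8: max=274220435629/52488000000, min=7471618889/1458000000, spread=8387449/83980800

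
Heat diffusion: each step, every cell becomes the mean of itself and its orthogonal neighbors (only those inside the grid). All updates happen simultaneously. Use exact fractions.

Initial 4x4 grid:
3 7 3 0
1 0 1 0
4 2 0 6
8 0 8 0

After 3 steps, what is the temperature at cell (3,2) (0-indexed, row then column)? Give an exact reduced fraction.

Answer: 4981/1800

Derivation:
Step 1: cell (3,2) = 2
Step 2: cell (3,2) = 437/120
Step 3: cell (3,2) = 4981/1800
Full grid after step 3:
  6367/2160 8801/3600 893/400 1211/720
  18907/7200 15541/6000 29/16 1621/800
  2547/800 4937/2000 16129/6000 15469/7200
  2339/720 683/200 4981/1800 6619/2160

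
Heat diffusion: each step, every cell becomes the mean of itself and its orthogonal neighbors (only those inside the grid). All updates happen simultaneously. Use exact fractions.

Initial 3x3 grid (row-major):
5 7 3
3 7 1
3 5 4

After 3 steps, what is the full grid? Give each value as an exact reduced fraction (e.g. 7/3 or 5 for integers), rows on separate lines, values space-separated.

Answer: 212/45 33511/7200 9241/2160
33061/7200 13007/3000 6683/1600
9241/2160 6783/1600 4273/1080

Derivation:
After step 1:
  5 11/2 11/3
  9/2 23/5 15/4
  11/3 19/4 10/3
After step 2:
  5 563/120 155/36
  533/120 231/50 307/80
  155/36 327/80 71/18
After step 3:
  212/45 33511/7200 9241/2160
  33061/7200 13007/3000 6683/1600
  9241/2160 6783/1600 4273/1080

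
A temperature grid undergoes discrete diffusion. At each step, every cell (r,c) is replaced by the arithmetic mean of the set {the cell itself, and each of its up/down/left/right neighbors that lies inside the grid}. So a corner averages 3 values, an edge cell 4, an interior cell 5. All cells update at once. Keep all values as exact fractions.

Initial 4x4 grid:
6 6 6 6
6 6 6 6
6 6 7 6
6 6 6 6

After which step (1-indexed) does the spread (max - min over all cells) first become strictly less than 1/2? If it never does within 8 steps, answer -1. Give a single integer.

Step 1: max=25/4, min=6, spread=1/4
  -> spread < 1/2 first at step 1
Step 2: max=311/50, min=6, spread=11/50
Step 3: max=14767/2400, min=6, spread=367/2400
Step 4: max=66371/10800, min=3613/600, spread=1337/10800
Step 5: max=1985669/324000, min=108469/18000, spread=33227/324000
Step 6: max=59534327/9720000, min=652049/108000, spread=849917/9720000
Step 7: max=1783314347/291600000, min=9788533/1620000, spread=21378407/291600000
Step 8: max=53454462371/8748000000, min=2939688343/486000000, spread=540072197/8748000000

Answer: 1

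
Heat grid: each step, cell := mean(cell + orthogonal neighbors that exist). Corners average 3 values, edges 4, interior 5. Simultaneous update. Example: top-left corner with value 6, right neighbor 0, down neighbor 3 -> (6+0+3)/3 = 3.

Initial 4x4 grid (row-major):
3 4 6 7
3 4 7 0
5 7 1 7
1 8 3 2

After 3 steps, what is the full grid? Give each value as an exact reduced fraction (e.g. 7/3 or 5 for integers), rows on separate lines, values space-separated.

After step 1:
  10/3 17/4 6 13/3
  15/4 5 18/5 21/4
  4 5 5 5/2
  14/3 19/4 7/2 4
After step 2:
  34/9 223/48 1091/240 187/36
  193/48 108/25 497/100 941/240
  209/48 19/4 98/25 67/16
  161/36 215/48 69/16 10/3
After step 3:
  112/27 31121/7200 34841/7200 2459/540
  29651/7200 1703/375 6503/1500 32891/7200
  1267/288 6547/1500 1107/250 9217/2400
  479/108 1297/288 3209/800 71/18

Answer: 112/27 31121/7200 34841/7200 2459/540
29651/7200 1703/375 6503/1500 32891/7200
1267/288 6547/1500 1107/250 9217/2400
479/108 1297/288 3209/800 71/18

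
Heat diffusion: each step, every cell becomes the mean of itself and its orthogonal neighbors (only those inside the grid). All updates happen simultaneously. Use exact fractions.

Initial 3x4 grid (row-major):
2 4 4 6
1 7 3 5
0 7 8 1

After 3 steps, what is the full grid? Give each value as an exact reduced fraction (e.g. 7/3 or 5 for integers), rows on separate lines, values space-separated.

After step 1:
  7/3 17/4 17/4 5
  5/2 22/5 27/5 15/4
  8/3 11/2 19/4 14/3
After step 2:
  109/36 457/120 189/40 13/3
  119/40 441/100 451/100 1129/240
  32/9 1039/240 1219/240 79/18
After step 3:
  883/270 7187/1800 5213/1200 367/80
  8381/2400 8013/2000 14057/3000 64571/14400
  7819/2160 31273/7200 32953/7200 2551/540

Answer: 883/270 7187/1800 5213/1200 367/80
8381/2400 8013/2000 14057/3000 64571/14400
7819/2160 31273/7200 32953/7200 2551/540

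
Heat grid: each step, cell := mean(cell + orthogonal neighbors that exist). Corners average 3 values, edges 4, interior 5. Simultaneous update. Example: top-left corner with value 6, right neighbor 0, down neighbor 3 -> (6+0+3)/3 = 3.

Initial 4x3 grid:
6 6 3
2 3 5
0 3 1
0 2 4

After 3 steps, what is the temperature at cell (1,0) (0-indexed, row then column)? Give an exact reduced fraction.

Answer: 668/225

Derivation:
Step 1: cell (1,0) = 11/4
Step 2: cell (1,0) = 187/60
Step 3: cell (1,0) = 668/225
Full grid after step 3:
  4139/1080 28091/7200 8743/2160
  668/225 20213/6000 24301/7200
  7733/3600 2323/1000 20441/7200
  3433/2160 3293/1600 2509/1080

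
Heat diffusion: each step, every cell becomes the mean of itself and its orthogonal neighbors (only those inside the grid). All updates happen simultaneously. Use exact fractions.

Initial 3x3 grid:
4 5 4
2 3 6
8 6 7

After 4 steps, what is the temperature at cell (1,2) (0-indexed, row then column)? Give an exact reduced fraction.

Step 1: cell (1,2) = 5
Step 2: cell (1,2) = 311/60
Step 3: cell (1,2) = 9161/1800
Step 4: cell (1,2) = 1085909/216000
Full grid after step 4:
  570383/129600 245071/54000 25567/5400
  447779/96000 1742557/360000 1085909/216000
  644683/129600 1115659/216000 171577/32400

Answer: 1085909/216000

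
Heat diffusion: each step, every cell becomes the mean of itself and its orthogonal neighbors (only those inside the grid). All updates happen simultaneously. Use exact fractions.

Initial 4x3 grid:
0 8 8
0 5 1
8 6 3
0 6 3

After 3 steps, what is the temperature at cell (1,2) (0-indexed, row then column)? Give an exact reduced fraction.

Step 1: cell (1,2) = 17/4
Step 2: cell (1,2) = 103/24
Step 3: cell (1,2) = 16283/3600
Full grid after step 3:
  413/108 63517/14400 1979/432
  28441/7200 12319/3000 16283/3600
  28081/7200 6457/1500 1219/300
  4583/1080 58187/14400 2987/720

Answer: 16283/3600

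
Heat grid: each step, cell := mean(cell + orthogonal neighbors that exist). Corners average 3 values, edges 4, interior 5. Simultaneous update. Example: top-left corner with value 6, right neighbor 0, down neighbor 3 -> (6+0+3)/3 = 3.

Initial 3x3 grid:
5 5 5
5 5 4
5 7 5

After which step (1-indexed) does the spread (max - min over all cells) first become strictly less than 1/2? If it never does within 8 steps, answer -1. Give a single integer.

Answer: 3

Derivation:
Step 1: max=17/3, min=14/3, spread=1
Step 2: max=217/40, min=173/36, spread=223/360
Step 3: max=5771/1080, min=10627/2160, spread=61/144
  -> spread < 1/2 first at step 3
Step 4: max=341107/64800, min=643889/129600, spread=511/1728
Step 5: max=20324279/3888000, min=39032683/7776000, spread=4309/20736
Step 6: max=1211434063/233280000, min=2354815001/466560000, spread=36295/248832
Step 7: max=72404355611/13996800000, min=141942089347/27993600000, spread=305773/2985984
Step 8: max=4330821952267/839808000000, min=8540896201409/1679616000000, spread=2575951/35831808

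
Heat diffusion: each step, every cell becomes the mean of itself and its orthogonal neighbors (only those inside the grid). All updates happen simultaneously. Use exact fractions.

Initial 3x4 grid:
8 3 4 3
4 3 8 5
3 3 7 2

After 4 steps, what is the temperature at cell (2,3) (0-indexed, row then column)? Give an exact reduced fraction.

Answer: 300241/64800

Derivation:
Step 1: cell (2,3) = 14/3
Step 2: cell (2,3) = 85/18
Step 3: cell (2,3) = 5087/1080
Step 4: cell (2,3) = 300241/64800
Full grid after step 4:
  96647/21600 18063/4000 54929/12000 98497/21600
  1877839/432000 804911/180000 821761/180000 1996829/432000
  276491/64800 235913/54000 61717/13500 300241/64800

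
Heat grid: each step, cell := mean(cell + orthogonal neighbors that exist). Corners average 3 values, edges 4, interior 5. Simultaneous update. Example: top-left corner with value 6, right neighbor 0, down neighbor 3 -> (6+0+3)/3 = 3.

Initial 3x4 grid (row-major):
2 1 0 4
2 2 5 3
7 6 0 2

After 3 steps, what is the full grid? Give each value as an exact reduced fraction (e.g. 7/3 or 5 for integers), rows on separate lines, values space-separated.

Answer: 337/135 16057/7200 17717/7200 1033/432
43289/14400 1111/375 5057/2000 6509/2400
2659/720 3947/1200 5473/1800 565/216

Derivation:
After step 1:
  5/3 5/4 5/2 7/3
  13/4 16/5 2 7/2
  5 15/4 13/4 5/3
After step 2:
  37/18 517/240 97/48 25/9
  787/240 269/100 289/100 19/8
  4 19/5 8/3 101/36
After step 3:
  337/135 16057/7200 17717/7200 1033/432
  43289/14400 1111/375 5057/2000 6509/2400
  2659/720 3947/1200 5473/1800 565/216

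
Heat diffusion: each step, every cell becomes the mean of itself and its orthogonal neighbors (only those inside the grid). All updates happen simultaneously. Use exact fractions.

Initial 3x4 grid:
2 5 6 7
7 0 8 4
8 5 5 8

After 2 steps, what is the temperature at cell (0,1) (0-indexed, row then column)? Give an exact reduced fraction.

Step 1: cell (0,1) = 13/4
Step 2: cell (0,1) = 233/48
Full grid after step 2:
  73/18 233/48 1201/240 227/36
  247/48 108/25 587/100 1361/240
  185/36 17/3 319/60 227/36

Answer: 233/48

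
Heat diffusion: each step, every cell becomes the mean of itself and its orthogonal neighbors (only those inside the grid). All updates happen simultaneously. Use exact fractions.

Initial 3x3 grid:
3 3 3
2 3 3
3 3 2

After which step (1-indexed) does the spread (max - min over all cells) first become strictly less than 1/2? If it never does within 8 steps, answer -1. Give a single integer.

Answer: 1

Derivation:
Step 1: max=3, min=8/3, spread=1/3
  -> spread < 1/2 first at step 1
Step 2: max=35/12, min=653/240, spread=47/240
Step 3: max=229/80, min=2939/1080, spread=61/432
Step 4: max=122767/43200, min=177763/64800, spread=511/5184
Step 5: max=7316149/2592000, min=10704911/3888000, spread=4309/62208
Step 6: max=145821901/51840000, min=644856367/233280000, spread=36295/746496
Step 7: max=26172750941/9331200000, min=38781356099/13996800000, spread=305773/8957952
Step 8: max=1567634070527/559872000000, min=2331326488603/839808000000, spread=2575951/107495424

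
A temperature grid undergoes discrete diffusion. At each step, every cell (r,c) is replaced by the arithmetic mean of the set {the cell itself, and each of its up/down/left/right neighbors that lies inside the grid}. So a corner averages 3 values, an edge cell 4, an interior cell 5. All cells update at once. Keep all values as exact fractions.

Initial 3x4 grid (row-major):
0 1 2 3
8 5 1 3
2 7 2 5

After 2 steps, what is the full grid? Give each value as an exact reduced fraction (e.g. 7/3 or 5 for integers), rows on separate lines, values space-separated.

Answer: 35/12 223/80 541/240 89/36
1009/240 67/20 31/10 29/10
161/36 1069/240 821/240 121/36

Derivation:
After step 1:
  3 2 7/4 8/3
  15/4 22/5 13/5 3
  17/3 4 15/4 10/3
After step 2:
  35/12 223/80 541/240 89/36
  1009/240 67/20 31/10 29/10
  161/36 1069/240 821/240 121/36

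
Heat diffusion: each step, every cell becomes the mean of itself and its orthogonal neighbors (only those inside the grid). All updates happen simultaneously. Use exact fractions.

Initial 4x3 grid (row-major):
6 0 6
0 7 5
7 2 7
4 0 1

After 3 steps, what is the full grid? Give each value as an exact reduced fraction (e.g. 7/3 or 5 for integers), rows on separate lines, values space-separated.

Answer: 629/180 60443/14400 8863/2160
9593/2400 2789/750 8101/1800
24319/7200 2929/750 12947/3600
917/270 43243/14400 7351/2160

Derivation:
After step 1:
  2 19/4 11/3
  5 14/5 25/4
  13/4 23/5 15/4
  11/3 7/4 8/3
After step 2:
  47/12 793/240 44/9
  261/80 117/25 247/60
  991/240 323/100 259/60
  26/9 761/240 49/18
After step 3:
  629/180 60443/14400 8863/2160
  9593/2400 2789/750 8101/1800
  24319/7200 2929/750 12947/3600
  917/270 43243/14400 7351/2160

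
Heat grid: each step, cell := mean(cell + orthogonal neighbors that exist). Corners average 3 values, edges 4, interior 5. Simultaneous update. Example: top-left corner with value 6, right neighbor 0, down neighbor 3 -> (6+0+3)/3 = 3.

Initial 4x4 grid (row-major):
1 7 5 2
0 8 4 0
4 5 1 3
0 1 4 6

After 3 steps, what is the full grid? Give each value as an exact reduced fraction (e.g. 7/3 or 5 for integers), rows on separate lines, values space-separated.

Answer: 8113/2160 28957/7200 26933/7200 3463/1080
12461/3600 4499/1200 10621/3000 22553/7200
413/144 487/150 20099/6000 22193/7200
343/135 2077/720 11329/3600 6989/2160

Derivation:
After step 1:
  8/3 21/4 9/2 7/3
  13/4 24/5 18/5 9/4
  9/4 19/5 17/5 5/2
  5/3 5/2 3 13/3
After step 2:
  67/18 1033/240 941/240 109/36
  389/120 207/50 371/100 641/240
  329/120 67/20 163/50 749/240
  77/36 329/120 397/120 59/18
After step 3:
  8113/2160 28957/7200 26933/7200 3463/1080
  12461/3600 4499/1200 10621/3000 22553/7200
  413/144 487/150 20099/6000 22193/7200
  343/135 2077/720 11329/3600 6989/2160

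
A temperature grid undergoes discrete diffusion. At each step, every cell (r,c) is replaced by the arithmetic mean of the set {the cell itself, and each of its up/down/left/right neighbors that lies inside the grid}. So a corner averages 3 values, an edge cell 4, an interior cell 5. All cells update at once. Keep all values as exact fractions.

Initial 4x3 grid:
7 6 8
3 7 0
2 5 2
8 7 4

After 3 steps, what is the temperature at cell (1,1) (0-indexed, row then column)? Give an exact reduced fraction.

Answer: 9333/2000

Derivation:
Step 1: cell (1,1) = 21/5
Step 2: cell (1,1) = 124/25
Step 3: cell (1,1) = 9333/2000
Full grid after step 3:
  11297/2160 1063/200 2623/540
  36413/7200 9333/2000 8197/1800
  34873/7200 9353/2000 15049/3600
  11101/2160 1931/400 2429/540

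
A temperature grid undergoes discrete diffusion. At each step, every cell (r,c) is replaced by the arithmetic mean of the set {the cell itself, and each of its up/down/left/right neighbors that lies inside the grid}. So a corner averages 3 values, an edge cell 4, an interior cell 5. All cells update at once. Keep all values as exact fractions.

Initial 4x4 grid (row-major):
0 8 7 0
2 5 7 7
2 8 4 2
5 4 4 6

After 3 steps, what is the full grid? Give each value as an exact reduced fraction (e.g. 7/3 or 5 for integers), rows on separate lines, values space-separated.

After step 1:
  10/3 5 11/2 14/3
  9/4 6 6 4
  17/4 23/5 5 19/4
  11/3 21/4 9/2 4
After step 2:
  127/36 119/24 127/24 85/18
  95/24 477/100 53/10 233/48
  443/120 251/50 497/100 71/16
  79/18 1081/240 75/16 53/12
After step 3:
  112/27 16693/3600 3649/720 2141/432
  14353/3600 3601/750 30223/6000 6953/1440
  15353/3600 27547/6000 4883/1000 11207/2400
  9061/2160 33481/7200 11147/2400 325/72

Answer: 112/27 16693/3600 3649/720 2141/432
14353/3600 3601/750 30223/6000 6953/1440
15353/3600 27547/6000 4883/1000 11207/2400
9061/2160 33481/7200 11147/2400 325/72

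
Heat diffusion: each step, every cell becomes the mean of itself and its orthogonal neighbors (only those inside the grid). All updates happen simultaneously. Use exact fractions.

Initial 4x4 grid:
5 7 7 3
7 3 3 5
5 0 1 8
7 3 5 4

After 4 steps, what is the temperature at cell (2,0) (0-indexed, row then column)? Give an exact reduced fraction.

Answer: 307667/72000

Derivation:
Step 1: cell (2,0) = 19/4
Step 2: cell (2,0) = 343/80
Step 3: cell (2,0) = 10481/2400
Step 4: cell (2,0) = 307667/72000
Full grid after step 4:
  323807/64800 262643/54000 1871/400 101419/21600
  1018217/216000 799697/180000 263869/60000 64033/14400
  307667/72000 82279/20000 726853/180000 925951/216000
  29857/7200 142151/36000 436673/108000 270091/64800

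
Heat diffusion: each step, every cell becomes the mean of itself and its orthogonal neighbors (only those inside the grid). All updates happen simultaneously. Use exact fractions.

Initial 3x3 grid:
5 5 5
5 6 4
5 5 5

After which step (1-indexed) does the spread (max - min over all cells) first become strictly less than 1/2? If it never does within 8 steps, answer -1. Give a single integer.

Answer: 2

Derivation:
Step 1: max=21/4, min=14/3, spread=7/12
Step 2: max=31/6, min=29/6, spread=1/3
  -> spread < 1/2 first at step 2
Step 3: max=4931/960, min=2129/432, spread=1799/8640
Step 4: max=7331/1440, min=26783/5400, spread=2833/21600
Step 5: max=5846873/1152000, min=7759721/1555200, spread=2671151/31104000
Step 6: max=78650677/15552000, min=388806563/77760000, spread=741137/12960000
Step 7: max=62838745171/12441600000, min=28060471889/5598720000, spread=4339268759/111974400000
Step 8: max=282336431393/55987200000, min=702126155821/139968000000, spread=7429845323/279936000000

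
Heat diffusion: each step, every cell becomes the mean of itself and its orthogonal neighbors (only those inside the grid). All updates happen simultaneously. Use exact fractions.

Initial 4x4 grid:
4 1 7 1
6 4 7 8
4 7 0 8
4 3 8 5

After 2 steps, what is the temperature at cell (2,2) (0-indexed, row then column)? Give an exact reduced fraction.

Answer: 481/100

Derivation:
Step 1: cell (2,2) = 6
Step 2: cell (2,2) = 481/100
Full grid after step 2:
  73/18 25/6 139/30 46/9
  221/48 223/50 131/25 1307/240
  1021/240 507/100 481/100 97/16
  173/36 503/120 45/8 65/12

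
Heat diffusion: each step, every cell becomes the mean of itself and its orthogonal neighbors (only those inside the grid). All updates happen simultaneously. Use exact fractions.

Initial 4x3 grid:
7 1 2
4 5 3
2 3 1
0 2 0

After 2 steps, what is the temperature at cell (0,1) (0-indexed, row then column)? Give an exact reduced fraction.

Step 1: cell (0,1) = 15/4
Step 2: cell (0,1) = 259/80
Full grid after step 2:
  49/12 259/80 17/6
  279/80 84/25 97/40
  641/240 221/100 81/40
  29/18 371/240 4/3

Answer: 259/80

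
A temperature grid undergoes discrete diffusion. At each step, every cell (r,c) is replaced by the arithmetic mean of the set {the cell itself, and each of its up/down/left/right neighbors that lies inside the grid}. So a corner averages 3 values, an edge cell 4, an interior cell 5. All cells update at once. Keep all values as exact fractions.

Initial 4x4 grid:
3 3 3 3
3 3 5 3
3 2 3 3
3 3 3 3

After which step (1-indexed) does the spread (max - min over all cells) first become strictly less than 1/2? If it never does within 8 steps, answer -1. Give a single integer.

Answer: 3

Derivation:
Step 1: max=7/2, min=11/4, spread=3/4
Step 2: max=84/25, min=17/6, spread=79/150
Step 3: max=491/150, min=1033/360, spread=727/1800
  -> spread < 1/2 first at step 3
Step 4: max=8827/2700, min=31297/10800, spread=1337/3600
Step 5: max=65431/20250, min=189443/64800, spread=33227/108000
Step 6: max=7806061/2430000, min=28674493/9720000, spread=849917/3240000
Step 7: max=464946377/145800000, min=865757533/291600000, spread=21378407/97200000
Step 8: max=3468816821/1093500000, min=26130317977/8748000000, spread=540072197/2916000000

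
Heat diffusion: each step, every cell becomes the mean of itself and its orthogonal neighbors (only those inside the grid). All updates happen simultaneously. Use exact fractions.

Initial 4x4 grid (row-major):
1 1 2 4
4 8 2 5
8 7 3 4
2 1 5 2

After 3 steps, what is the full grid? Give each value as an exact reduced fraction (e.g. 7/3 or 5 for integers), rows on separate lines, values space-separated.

After step 1:
  2 3 9/4 11/3
  21/4 22/5 4 15/4
  21/4 27/5 21/5 7/2
  11/3 15/4 11/4 11/3
After step 2:
  41/12 233/80 155/48 29/9
  169/40 441/100 93/25 179/48
  587/120 23/5 397/100 907/240
  38/9 467/120 431/120 119/36
After step 3:
  2533/720 8381/2400 23551/7200 733/216
  5083/1200 7947/2000 2287/600 26011/7200
  3229/720 6529/1500 23593/6000 26611/7200
  2341/540 587/144 13283/3600 7687/2160

Answer: 2533/720 8381/2400 23551/7200 733/216
5083/1200 7947/2000 2287/600 26011/7200
3229/720 6529/1500 23593/6000 26611/7200
2341/540 587/144 13283/3600 7687/2160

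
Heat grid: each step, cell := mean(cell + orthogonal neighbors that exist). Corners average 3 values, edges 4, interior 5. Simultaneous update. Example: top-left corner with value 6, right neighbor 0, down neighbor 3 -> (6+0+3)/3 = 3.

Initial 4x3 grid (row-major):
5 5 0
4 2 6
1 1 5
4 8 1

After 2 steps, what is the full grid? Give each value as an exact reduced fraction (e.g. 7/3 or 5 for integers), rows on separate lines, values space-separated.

After step 1:
  14/3 3 11/3
  3 18/5 13/4
  5/2 17/5 13/4
  13/3 7/2 14/3
After step 2:
  32/9 56/15 119/36
  413/120 13/4 413/120
  397/120 13/4 437/120
  31/9 159/40 137/36

Answer: 32/9 56/15 119/36
413/120 13/4 413/120
397/120 13/4 437/120
31/9 159/40 137/36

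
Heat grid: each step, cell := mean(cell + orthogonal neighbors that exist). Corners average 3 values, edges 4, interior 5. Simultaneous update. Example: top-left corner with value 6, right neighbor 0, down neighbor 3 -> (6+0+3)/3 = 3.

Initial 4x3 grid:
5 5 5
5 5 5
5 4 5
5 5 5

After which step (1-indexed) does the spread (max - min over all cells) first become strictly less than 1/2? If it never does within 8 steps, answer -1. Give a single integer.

Answer: 1

Derivation:
Step 1: max=5, min=19/4, spread=1/4
  -> spread < 1/2 first at step 1
Step 2: max=5, min=477/100, spread=23/100
Step 3: max=1987/400, min=23189/4800, spread=131/960
Step 4: max=35609/7200, min=209449/43200, spread=841/8640
Step 5: max=7106627/1440000, min=83857949/17280000, spread=56863/691200
Step 6: max=63810457/12960000, min=756065659/155520000, spread=386393/6220800
Step 7: max=25499641187/5184000000, min=302646276869/62208000000, spread=26795339/497664000
Step 8: max=1528113850333/311040000000, min=18178584285871/3732480000000, spread=254051069/5971968000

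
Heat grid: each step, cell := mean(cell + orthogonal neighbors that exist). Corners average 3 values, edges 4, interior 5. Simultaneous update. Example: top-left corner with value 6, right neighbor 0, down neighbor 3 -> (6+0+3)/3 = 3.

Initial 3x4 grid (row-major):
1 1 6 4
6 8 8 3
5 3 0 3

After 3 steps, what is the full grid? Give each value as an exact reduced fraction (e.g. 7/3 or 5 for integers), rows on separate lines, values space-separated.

Answer: 8947/2160 30967/7200 32027/7200 1873/432
15721/3600 26531/6000 25601/6000 29537/7200
4781/1080 7723/1800 1589/400 131/36

Derivation:
After step 1:
  8/3 4 19/4 13/3
  5 26/5 5 9/2
  14/3 4 7/2 2
After step 2:
  35/9 997/240 217/48 163/36
  263/60 116/25 459/100 95/24
  41/9 521/120 29/8 10/3
After step 3:
  8947/2160 30967/7200 32027/7200 1873/432
  15721/3600 26531/6000 25601/6000 29537/7200
  4781/1080 7723/1800 1589/400 131/36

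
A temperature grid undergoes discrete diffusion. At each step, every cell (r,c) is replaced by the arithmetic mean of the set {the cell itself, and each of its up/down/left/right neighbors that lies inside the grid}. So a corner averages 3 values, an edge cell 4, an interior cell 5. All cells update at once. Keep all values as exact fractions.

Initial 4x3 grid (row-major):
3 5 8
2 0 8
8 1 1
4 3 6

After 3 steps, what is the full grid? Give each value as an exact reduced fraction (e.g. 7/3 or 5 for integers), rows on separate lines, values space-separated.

Answer: 2033/540 14809/3600 3379/720
12619/3600 23099/6000 10021/2400
2179/600 21209/6000 27323/7200
1361/360 26483/7200 7751/2160

Derivation:
After step 1:
  10/3 4 7
  13/4 16/5 17/4
  15/4 13/5 4
  5 7/2 10/3
After step 2:
  127/36 263/60 61/12
  203/60 173/50 369/80
  73/20 341/100 851/240
  49/12 433/120 65/18
After step 3:
  2033/540 14809/3600 3379/720
  12619/3600 23099/6000 10021/2400
  2179/600 21209/6000 27323/7200
  1361/360 26483/7200 7751/2160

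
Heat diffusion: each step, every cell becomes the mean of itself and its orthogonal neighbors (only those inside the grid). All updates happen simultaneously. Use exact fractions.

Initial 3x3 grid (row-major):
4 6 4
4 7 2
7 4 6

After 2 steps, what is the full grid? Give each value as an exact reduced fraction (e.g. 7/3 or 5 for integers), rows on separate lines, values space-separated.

After step 1:
  14/3 21/4 4
  11/2 23/5 19/4
  5 6 4
After step 2:
  185/36 1111/240 14/3
  593/120 261/50 347/80
  11/2 49/10 59/12

Answer: 185/36 1111/240 14/3
593/120 261/50 347/80
11/2 49/10 59/12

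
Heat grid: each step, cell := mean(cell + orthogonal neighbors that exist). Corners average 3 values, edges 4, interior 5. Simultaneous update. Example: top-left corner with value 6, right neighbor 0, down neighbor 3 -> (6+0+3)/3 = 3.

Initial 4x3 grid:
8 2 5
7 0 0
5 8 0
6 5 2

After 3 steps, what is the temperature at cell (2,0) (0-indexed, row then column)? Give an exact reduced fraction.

Step 1: cell (2,0) = 13/2
Step 2: cell (2,0) = 613/120
Step 3: cell (2,0) = 727/144
Full grid after step 3:
  9889/2160 231/64 3097/1080
  1661/360 379/100 3829/1440
  727/144 2317/600 893/288
  10751/2160 12553/2880 446/135

Answer: 727/144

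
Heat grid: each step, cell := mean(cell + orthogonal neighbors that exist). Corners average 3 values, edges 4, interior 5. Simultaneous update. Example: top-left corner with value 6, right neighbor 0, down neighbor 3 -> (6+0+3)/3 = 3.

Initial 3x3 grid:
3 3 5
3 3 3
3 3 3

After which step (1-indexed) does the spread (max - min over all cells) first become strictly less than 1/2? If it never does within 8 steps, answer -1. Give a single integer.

Answer: 3

Derivation:
Step 1: max=11/3, min=3, spread=2/3
Step 2: max=32/9, min=3, spread=5/9
Step 3: max=365/108, min=3, spread=41/108
  -> spread < 1/2 first at step 3
Step 4: max=21571/6480, min=551/180, spread=347/1296
Step 5: max=1273337/388800, min=5557/1800, spread=2921/15552
Step 6: max=75812539/23328000, min=673483/216000, spread=24611/186624
Step 7: max=4517762033/1399680000, min=15236741/4860000, spread=207329/2239488
Step 8: max=269972352451/83980800000, min=816401599/259200000, spread=1746635/26873856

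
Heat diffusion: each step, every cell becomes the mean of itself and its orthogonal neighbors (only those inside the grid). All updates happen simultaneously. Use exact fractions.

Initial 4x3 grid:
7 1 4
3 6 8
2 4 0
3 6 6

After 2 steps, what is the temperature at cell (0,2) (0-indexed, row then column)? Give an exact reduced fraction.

Answer: 40/9

Derivation:
Step 1: cell (0,2) = 13/3
Step 2: cell (0,2) = 40/9
Full grid after step 2:
  38/9 169/40 40/9
  467/120 43/10 133/30
  443/120 81/20 83/20
  137/36 961/240 53/12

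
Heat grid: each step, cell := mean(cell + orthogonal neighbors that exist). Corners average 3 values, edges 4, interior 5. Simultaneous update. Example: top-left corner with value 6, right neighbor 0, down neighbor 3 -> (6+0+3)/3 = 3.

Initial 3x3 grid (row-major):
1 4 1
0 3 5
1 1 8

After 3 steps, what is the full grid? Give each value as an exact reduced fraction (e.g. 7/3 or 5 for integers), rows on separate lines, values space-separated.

After step 1:
  5/3 9/4 10/3
  5/4 13/5 17/4
  2/3 13/4 14/3
After step 2:
  31/18 197/80 59/18
  371/240 68/25 297/80
  31/18 671/240 73/18
After step 3:
  2063/1080 4073/1600 3403/1080
  27757/14400 3971/1500 16519/4800
  2183/1080 40657/14400 3803/1080

Answer: 2063/1080 4073/1600 3403/1080
27757/14400 3971/1500 16519/4800
2183/1080 40657/14400 3803/1080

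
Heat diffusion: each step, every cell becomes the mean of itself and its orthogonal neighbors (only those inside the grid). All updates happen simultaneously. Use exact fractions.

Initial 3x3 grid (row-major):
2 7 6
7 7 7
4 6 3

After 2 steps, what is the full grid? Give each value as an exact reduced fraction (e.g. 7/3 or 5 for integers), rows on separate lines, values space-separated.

After step 1:
  16/3 11/2 20/3
  5 34/5 23/4
  17/3 5 16/3
After step 2:
  95/18 243/40 215/36
  57/10 561/100 491/80
  47/9 57/10 193/36

Answer: 95/18 243/40 215/36
57/10 561/100 491/80
47/9 57/10 193/36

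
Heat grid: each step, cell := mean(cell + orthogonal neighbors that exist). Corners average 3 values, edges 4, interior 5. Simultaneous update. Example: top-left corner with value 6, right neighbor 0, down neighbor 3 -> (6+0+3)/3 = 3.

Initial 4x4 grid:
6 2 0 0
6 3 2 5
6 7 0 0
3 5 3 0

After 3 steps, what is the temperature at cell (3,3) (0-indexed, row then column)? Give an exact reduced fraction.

Step 1: cell (3,3) = 1
Step 2: cell (3,3) = 17/12
Step 3: cell (3,3) = 659/360
Full grid after step 3:
  877/216 23077/7200 15589/7200 719/432
  31717/7200 10769/3000 14113/6000 392/225
  33781/7200 22651/6000 2559/1000 529/300
  9817/2160 13793/3600 3031/1200 659/360

Answer: 659/360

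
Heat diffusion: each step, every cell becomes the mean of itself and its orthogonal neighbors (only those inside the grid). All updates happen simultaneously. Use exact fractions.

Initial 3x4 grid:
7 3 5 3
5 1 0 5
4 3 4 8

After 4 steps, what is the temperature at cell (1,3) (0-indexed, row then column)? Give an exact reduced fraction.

Answer: 279721/72000

Derivation:
Step 1: cell (1,3) = 4
Step 2: cell (1,3) = 17/4
Step 3: cell (1,3) = 4679/1200
Step 4: cell (1,3) = 279721/72000
Full grid after step 4:
  165731/43200 29179/8000 790193/216000 242009/64800
  1073329/288000 436451/120000 6809/1875 279721/72000
  53077/14400 258361/72000 813943/216000 254659/64800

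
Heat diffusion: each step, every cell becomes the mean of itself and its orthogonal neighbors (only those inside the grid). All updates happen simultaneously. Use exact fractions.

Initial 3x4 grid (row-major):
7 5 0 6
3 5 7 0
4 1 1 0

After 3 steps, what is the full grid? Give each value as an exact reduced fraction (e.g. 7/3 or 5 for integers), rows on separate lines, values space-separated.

Answer: 1597/360 9721/2400 2887/800 259/90
57311/14400 11207/3000 4331/1500 38161/14400
7567/2160 2711/900 9229/3600 4301/2160

Derivation:
After step 1:
  5 17/4 9/2 2
  19/4 21/5 13/5 13/4
  8/3 11/4 9/4 1/3
After step 2:
  14/3 359/80 267/80 13/4
  997/240 371/100 84/25 491/240
  61/18 89/30 119/60 35/18
After step 3:
  1597/360 9721/2400 2887/800 259/90
  57311/14400 11207/3000 4331/1500 38161/14400
  7567/2160 2711/900 9229/3600 4301/2160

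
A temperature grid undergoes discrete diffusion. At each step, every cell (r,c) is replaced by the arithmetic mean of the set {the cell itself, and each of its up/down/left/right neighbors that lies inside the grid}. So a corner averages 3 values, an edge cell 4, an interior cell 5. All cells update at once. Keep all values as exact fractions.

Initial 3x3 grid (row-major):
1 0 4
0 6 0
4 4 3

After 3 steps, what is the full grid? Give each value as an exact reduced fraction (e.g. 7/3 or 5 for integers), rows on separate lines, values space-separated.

Answer: 395/216 1295/576 113/54
485/192 139/60 1577/576
287/108 197/64 599/216

Derivation:
After step 1:
  1/3 11/4 4/3
  11/4 2 13/4
  8/3 17/4 7/3
After step 2:
  35/18 77/48 22/9
  31/16 3 107/48
  29/9 45/16 59/18
After step 3:
  395/216 1295/576 113/54
  485/192 139/60 1577/576
  287/108 197/64 599/216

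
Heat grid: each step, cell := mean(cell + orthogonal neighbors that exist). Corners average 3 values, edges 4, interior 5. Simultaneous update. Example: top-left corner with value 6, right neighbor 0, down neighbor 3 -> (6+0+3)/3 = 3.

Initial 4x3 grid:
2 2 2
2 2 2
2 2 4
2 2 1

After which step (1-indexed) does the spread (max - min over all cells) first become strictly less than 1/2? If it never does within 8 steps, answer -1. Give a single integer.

Answer: 2

Derivation:
Step 1: max=5/2, min=7/4, spread=3/4
Step 2: max=569/240, min=23/12, spread=109/240
  -> spread < 1/2 first at step 2
Step 3: max=1781/800, min=2, spread=181/800
Step 4: max=474383/216000, min=88231/43200, spread=923/6000
Step 5: max=517423/240000, min=222181/108000, spread=213187/2160000
Step 6: max=417332807/194400000, min=22418099/10800000, spread=552281/7776000
Step 7: max=59711037947/27993600000, min=404936713/194400000, spread=56006051/1119744000
Step 8: max=1488662518367/699840000000, min=12196574171/5832000000, spread=25073617847/699840000000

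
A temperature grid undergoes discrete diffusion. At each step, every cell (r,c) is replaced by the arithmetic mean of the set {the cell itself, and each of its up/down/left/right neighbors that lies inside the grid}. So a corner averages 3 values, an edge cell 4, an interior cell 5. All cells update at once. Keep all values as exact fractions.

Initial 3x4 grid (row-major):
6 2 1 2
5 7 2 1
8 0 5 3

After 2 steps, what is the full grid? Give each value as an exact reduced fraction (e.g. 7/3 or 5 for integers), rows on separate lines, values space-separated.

After step 1:
  13/3 4 7/4 4/3
  13/2 16/5 16/5 2
  13/3 5 5/2 3
After step 2:
  89/18 797/240 617/240 61/36
  551/120 219/50 253/100 143/60
  95/18 451/120 137/40 5/2

Answer: 89/18 797/240 617/240 61/36
551/120 219/50 253/100 143/60
95/18 451/120 137/40 5/2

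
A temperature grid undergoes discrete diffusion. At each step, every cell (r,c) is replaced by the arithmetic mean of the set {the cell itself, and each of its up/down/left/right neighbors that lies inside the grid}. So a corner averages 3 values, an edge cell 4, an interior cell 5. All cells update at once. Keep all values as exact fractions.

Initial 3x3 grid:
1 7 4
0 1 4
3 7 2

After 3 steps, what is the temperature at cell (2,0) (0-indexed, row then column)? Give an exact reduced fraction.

Step 1: cell (2,0) = 10/3
Step 2: cell (2,0) = 47/18
Step 3: cell (2,0) = 3259/1080
Full grid after step 3:
  3179/1080 45341/14400 679/180
  4249/1600 10171/3000 50191/14400
  3259/1080 45341/14400 1997/540

Answer: 3259/1080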